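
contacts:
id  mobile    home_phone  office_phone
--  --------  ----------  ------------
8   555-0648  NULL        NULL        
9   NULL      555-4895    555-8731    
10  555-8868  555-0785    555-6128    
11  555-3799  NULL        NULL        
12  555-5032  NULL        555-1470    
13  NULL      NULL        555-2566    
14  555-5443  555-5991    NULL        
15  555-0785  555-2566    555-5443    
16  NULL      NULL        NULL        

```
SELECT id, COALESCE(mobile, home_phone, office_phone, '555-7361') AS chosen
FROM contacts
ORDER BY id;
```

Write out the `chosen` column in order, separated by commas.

id=8: mobile=555-0648 → 555-0648
id=9: mobile=NULL, home_phone=555-4895 → 555-4895
id=10: mobile=555-8868 → 555-8868
id=11: mobile=555-3799 → 555-3799
id=12: mobile=555-5032 → 555-5032
id=13: mobile=NULL, home_phone=NULL, office_phone=555-2566 → 555-2566
id=14: mobile=555-5443 → 555-5443
id=15: mobile=555-0785 → 555-0785
id=16: mobile=NULL, home_phone=NULL, office_phone=NULL, → literal 555-7361 → 555-7361

555-0648, 555-4895, 555-8868, 555-3799, 555-5032, 555-2566, 555-5443, 555-0785, 555-7361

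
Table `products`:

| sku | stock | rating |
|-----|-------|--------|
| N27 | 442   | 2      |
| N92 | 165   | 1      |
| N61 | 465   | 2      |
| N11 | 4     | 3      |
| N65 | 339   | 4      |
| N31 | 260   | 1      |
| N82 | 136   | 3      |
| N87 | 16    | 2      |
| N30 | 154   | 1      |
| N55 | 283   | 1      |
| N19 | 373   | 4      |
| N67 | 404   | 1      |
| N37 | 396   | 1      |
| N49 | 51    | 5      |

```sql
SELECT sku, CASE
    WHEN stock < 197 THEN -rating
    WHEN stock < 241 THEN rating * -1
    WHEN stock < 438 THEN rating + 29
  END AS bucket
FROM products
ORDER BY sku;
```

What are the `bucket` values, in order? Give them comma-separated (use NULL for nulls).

sku=N11: stock < 197 → -3
sku=N19: stock < 438 → 33
sku=N27: (no match → NULL) → NULL
sku=N30: stock < 197 → -1
sku=N31: stock < 438 → 30
sku=N37: stock < 438 → 30
sku=N49: stock < 197 → -5
sku=N55: stock < 438 → 30
sku=N61: (no match → NULL) → NULL
sku=N65: stock < 438 → 33
sku=N67: stock < 438 → 30
sku=N82: stock < 197 → -3
sku=N87: stock < 197 → -2
sku=N92: stock < 197 → -1

-3, 33, NULL, -1, 30, 30, -5, 30, NULL, 33, 30, -3, -2, -1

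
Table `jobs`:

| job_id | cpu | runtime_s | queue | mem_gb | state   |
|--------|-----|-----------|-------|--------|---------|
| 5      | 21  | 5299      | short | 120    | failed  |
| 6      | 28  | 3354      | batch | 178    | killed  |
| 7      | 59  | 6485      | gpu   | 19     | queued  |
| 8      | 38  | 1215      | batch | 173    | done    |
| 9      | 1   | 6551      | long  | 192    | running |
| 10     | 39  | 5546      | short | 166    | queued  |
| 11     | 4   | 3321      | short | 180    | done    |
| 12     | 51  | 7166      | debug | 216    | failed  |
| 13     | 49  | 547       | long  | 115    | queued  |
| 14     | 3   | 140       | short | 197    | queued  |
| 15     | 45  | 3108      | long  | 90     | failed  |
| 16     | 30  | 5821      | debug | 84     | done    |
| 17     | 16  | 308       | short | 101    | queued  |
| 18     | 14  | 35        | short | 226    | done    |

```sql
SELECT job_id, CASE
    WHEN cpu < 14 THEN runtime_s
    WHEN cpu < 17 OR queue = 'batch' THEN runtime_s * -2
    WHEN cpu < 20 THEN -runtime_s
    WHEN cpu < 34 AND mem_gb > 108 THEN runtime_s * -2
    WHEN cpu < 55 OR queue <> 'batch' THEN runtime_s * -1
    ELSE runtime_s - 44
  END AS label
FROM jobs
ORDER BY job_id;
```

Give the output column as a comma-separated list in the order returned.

job_id=5: cpu < 34 AND mem_gb > 108 → -10598
job_id=6: cpu < 17 OR queue = 'batch' → -6708
job_id=7: cpu < 55 OR queue <> 'batch' → -6485
job_id=8: cpu < 17 OR queue = 'batch' → -2430
job_id=9: cpu < 14 → 6551
job_id=10: cpu < 55 OR queue <> 'batch' → -5546
job_id=11: cpu < 14 → 3321
job_id=12: cpu < 55 OR queue <> 'batch' → -7166
job_id=13: cpu < 55 OR queue <> 'batch' → -547
job_id=14: cpu < 14 → 140
job_id=15: cpu < 55 OR queue <> 'batch' → -3108
job_id=16: cpu < 55 OR queue <> 'batch' → -5821
job_id=17: cpu < 17 OR queue = 'batch' → -616
job_id=18: cpu < 17 OR queue = 'batch' → -70

-10598, -6708, -6485, -2430, 6551, -5546, 3321, -7166, -547, 140, -3108, -5821, -616, -70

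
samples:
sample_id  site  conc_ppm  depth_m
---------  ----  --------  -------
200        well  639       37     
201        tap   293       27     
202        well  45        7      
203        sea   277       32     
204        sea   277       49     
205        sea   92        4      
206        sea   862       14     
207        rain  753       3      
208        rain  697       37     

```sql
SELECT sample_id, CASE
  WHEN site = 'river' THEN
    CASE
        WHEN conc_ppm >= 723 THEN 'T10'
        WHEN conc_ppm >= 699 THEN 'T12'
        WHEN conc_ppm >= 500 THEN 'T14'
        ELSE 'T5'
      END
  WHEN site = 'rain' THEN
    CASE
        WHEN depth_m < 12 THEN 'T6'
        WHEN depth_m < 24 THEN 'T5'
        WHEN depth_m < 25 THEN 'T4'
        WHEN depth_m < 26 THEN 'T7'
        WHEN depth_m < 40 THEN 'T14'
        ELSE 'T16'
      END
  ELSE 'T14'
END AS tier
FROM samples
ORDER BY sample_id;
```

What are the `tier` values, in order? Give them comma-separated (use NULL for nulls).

sample_id=200: site='well' → outer ELSE → T14
sample_id=201: site='tap' → outer ELSE → T14
sample_id=202: site='well' → outer ELSE → T14
sample_id=203: site='sea' → outer ELSE → T14
sample_id=204: site='sea' → outer ELSE → T14
sample_id=205: site='sea' → outer ELSE → T14
sample_id=206: site='sea' → outer ELSE → T14
sample_id=207: site='rain' → inner[depth_m < 12] → T6
sample_id=208: site='rain' → inner[depth_m < 40] → T14

T14, T14, T14, T14, T14, T14, T14, T6, T14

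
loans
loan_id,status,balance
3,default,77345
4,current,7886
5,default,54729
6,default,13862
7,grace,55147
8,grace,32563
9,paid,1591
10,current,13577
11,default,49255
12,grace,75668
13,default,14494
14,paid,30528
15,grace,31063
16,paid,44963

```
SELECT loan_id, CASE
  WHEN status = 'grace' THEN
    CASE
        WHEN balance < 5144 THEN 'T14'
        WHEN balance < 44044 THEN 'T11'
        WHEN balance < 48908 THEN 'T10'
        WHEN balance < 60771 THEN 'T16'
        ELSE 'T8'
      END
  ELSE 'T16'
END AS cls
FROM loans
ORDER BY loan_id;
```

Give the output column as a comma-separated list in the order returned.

T16, T16, T16, T16, T16, T11, T16, T16, T16, T8, T16, T16, T11, T16

loan_id=3: status='default' → outer ELSE → T16
loan_id=4: status='current' → outer ELSE → T16
loan_id=5: status='default' → outer ELSE → T16
loan_id=6: status='default' → outer ELSE → T16
loan_id=7: status='grace' → inner[balance < 60771] → T16
loan_id=8: status='grace' → inner[balance < 44044] → T11
loan_id=9: status='paid' → outer ELSE → T16
loan_id=10: status='current' → outer ELSE → T16
loan_id=11: status='default' → outer ELSE → T16
loan_id=12: status='grace' → inner[ELSE] → T8
loan_id=13: status='default' → outer ELSE → T16
loan_id=14: status='paid' → outer ELSE → T16
loan_id=15: status='grace' → inner[balance < 44044] → T11
loan_id=16: status='paid' → outer ELSE → T16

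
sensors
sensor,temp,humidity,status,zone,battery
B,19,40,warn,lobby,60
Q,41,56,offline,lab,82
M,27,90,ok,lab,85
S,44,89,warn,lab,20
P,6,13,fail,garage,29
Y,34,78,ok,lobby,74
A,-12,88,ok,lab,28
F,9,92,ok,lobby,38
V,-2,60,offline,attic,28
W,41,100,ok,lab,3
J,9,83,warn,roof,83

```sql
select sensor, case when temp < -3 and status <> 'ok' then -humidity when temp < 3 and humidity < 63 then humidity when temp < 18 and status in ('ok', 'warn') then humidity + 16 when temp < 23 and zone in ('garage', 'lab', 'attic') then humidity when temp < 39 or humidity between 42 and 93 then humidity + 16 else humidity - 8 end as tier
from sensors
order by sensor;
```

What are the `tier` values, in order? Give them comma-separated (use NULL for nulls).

sensor=A: temp < 18 and status in ('ok', 'warn') → 104
sensor=B: temp < 39 or humidity between 42 and 93 → 56
sensor=F: temp < 18 and status in ('ok', 'warn') → 108
sensor=J: temp < 18 and status in ('ok', 'warn') → 99
sensor=M: temp < 39 or humidity between 42 and 93 → 106
sensor=P: temp < 23 and zone in ('garage', 'lab', 'attic') → 13
sensor=Q: temp < 39 or humidity between 42 and 93 → 72
sensor=S: temp < 39 or humidity between 42 and 93 → 105
sensor=V: temp < 3 and humidity < 63 → 60
sensor=W: ELSE → 92
sensor=Y: temp < 39 or humidity between 42 and 93 → 94

104, 56, 108, 99, 106, 13, 72, 105, 60, 92, 94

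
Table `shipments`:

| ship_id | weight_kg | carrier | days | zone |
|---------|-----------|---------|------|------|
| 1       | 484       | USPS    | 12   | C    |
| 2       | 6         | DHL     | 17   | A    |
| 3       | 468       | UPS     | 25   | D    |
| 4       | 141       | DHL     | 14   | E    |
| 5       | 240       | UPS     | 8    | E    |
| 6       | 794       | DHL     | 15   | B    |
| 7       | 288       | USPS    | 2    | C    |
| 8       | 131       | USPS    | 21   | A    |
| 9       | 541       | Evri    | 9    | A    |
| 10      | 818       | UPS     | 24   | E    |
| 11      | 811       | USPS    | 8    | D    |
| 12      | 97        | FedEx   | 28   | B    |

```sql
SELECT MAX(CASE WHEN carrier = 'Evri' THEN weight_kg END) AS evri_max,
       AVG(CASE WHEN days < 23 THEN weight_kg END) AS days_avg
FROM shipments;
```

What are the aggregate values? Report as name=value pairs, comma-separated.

[evri_max: carrier = 'Evri']
ship_id=1: ✗
ship_id=2: ✗
ship_id=3: ✗
ship_id=4: ✗
ship_id=5: ✗
ship_id=6: ✗
ship_id=7: ✗
ship_id=8: ✗
ship_id=9: ✓ → 541
ship_id=10: ✗
ship_id=11: ✗
ship_id=12: ✗
evri_max = MAX(541) = 541
—
[days_avg: days < 23]
ship_id=1: ✓ → 484
ship_id=2: ✓ → 6
ship_id=3: ✗
ship_id=4: ✓ → 141
ship_id=5: ✓ → 240
ship_id=6: ✓ → 794
ship_id=7: ✓ → 288
ship_id=8: ✓ → 131
ship_id=9: ✓ → 541
ship_id=10: ✗
ship_id=11: ✓ → 811
ship_id=12: ✗
days_avg = (484 + 6 + 141 + 240 + 794 + 288 + 131 + 541 + 811) / 9 = 381.7777777778

evri_max=541, days_avg=381.7777777778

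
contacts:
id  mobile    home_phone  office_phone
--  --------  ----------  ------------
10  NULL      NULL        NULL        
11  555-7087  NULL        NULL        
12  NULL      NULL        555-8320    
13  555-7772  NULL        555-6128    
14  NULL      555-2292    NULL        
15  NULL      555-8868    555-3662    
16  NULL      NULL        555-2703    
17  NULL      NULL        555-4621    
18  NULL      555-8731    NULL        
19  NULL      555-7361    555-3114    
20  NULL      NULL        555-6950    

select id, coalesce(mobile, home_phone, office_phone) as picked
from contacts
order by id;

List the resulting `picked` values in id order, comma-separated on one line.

id=10: mobile=NULL, home_phone=NULL, office_phone=NULL (all NULL) → NULL
id=11: mobile=555-7087 → 555-7087
id=12: mobile=NULL, home_phone=NULL, office_phone=555-8320 → 555-8320
id=13: mobile=555-7772 → 555-7772
id=14: mobile=NULL, home_phone=555-2292 → 555-2292
id=15: mobile=NULL, home_phone=555-8868 → 555-8868
id=16: mobile=NULL, home_phone=NULL, office_phone=555-2703 → 555-2703
id=17: mobile=NULL, home_phone=NULL, office_phone=555-4621 → 555-4621
id=18: mobile=NULL, home_phone=555-8731 → 555-8731
id=19: mobile=NULL, home_phone=555-7361 → 555-7361
id=20: mobile=NULL, home_phone=NULL, office_phone=555-6950 → 555-6950

NULL, 555-7087, 555-8320, 555-7772, 555-2292, 555-8868, 555-2703, 555-4621, 555-8731, 555-7361, 555-6950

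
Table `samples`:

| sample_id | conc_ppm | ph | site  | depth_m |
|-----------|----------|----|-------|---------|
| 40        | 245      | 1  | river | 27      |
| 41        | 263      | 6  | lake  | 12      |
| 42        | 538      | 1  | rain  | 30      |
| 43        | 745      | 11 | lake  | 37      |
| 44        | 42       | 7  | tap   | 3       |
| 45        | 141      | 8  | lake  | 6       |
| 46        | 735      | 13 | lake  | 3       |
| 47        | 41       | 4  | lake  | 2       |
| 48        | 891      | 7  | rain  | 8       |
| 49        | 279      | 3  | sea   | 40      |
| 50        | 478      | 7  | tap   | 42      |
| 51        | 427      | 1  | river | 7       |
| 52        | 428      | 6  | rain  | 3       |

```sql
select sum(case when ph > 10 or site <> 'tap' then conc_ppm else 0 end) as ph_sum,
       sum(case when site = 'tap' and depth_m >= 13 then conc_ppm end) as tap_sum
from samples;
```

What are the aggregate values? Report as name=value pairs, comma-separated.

[ph_sum: ph > 10 or site <> 'tap']
sample_id=40: ✓ → 245
sample_id=41: ✓ → 263
sample_id=42: ✓ → 538
sample_id=43: ✓ → 745
sample_id=44: ✗
sample_id=45: ✓ → 141
sample_id=46: ✓ → 735
sample_id=47: ✓ → 41
sample_id=48: ✓ → 891
sample_id=49: ✓ → 279
sample_id=50: ✗
sample_id=51: ✓ → 427
sample_id=52: ✓ → 428
ph_sum = 245 + 263 + 538 + 745 + 141 + 735 + 41 + 891 + 279 + 427 + 428 = 4733
—
[tap_sum: site = 'tap' and depth_m >= 13]
sample_id=40: ✗
sample_id=41: ✗
sample_id=42: ✗
sample_id=43: ✗
sample_id=44: ✗
sample_id=45: ✗
sample_id=46: ✗
sample_id=47: ✗
sample_id=48: ✗
sample_id=49: ✗
sample_id=50: ✓ → 478
sample_id=51: ✗
sample_id=52: ✗
tap_sum = 478

ph_sum=4733, tap_sum=478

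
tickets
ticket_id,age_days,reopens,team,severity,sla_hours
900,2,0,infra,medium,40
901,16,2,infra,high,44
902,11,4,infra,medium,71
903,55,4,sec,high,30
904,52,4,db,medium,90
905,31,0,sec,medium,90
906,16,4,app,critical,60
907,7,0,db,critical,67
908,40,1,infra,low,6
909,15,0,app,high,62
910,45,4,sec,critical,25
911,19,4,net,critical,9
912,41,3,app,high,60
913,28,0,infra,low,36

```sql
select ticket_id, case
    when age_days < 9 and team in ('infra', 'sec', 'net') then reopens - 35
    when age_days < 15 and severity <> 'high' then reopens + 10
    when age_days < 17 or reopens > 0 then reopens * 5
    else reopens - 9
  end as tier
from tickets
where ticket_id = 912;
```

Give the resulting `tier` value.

ticket_id = 912: age_days=41, reopens=3, team=app, severity=high, sla_hours=60.
age_days < 9 and team in ('infra', 'sec', 'net') → false
age_days < 15 and severity <> 'high' → false
age_days < 17 or reopens > 0 → true → 15

15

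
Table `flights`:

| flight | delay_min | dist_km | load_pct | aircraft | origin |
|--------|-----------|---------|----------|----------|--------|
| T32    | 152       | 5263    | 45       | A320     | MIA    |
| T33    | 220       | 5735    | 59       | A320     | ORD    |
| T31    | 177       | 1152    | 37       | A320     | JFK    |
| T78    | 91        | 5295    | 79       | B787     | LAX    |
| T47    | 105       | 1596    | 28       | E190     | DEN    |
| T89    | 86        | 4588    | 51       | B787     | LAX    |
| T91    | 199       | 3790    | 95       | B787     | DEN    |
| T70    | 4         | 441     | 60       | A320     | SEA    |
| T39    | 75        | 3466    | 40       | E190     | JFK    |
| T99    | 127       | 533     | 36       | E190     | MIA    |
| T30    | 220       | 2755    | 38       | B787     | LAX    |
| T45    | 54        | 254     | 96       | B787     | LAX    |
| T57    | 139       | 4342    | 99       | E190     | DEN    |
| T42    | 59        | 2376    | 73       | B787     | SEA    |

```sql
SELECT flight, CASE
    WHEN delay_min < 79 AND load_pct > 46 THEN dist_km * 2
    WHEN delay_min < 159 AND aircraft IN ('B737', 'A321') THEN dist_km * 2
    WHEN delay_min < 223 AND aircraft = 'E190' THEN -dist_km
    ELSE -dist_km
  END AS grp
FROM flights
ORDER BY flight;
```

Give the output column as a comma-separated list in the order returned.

flight=T30: ELSE → -2755
flight=T31: ELSE → -1152
flight=T32: ELSE → -5263
flight=T33: ELSE → -5735
flight=T39: delay_min < 223 AND aircraft = 'E190' → -3466
flight=T42: delay_min < 79 AND load_pct > 46 → 4752
flight=T45: delay_min < 79 AND load_pct > 46 → 508
flight=T47: delay_min < 223 AND aircraft = 'E190' → -1596
flight=T57: delay_min < 223 AND aircraft = 'E190' → -4342
flight=T70: delay_min < 79 AND load_pct > 46 → 882
flight=T78: ELSE → -5295
flight=T89: ELSE → -4588
flight=T91: ELSE → -3790
flight=T99: delay_min < 223 AND aircraft = 'E190' → -533

-2755, -1152, -5263, -5735, -3466, 4752, 508, -1596, -4342, 882, -5295, -4588, -3790, -533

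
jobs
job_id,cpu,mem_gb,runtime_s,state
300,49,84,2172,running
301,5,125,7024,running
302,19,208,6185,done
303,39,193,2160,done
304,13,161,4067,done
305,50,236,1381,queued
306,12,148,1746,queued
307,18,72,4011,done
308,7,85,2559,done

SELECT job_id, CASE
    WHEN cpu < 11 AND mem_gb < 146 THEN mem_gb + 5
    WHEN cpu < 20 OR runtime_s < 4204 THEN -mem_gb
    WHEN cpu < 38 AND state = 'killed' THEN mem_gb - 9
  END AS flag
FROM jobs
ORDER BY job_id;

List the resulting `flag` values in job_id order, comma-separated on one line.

job_id=300: cpu < 20 OR runtime_s < 4204 → -84
job_id=301: cpu < 11 AND mem_gb < 146 → 130
job_id=302: cpu < 20 OR runtime_s < 4204 → -208
job_id=303: cpu < 20 OR runtime_s < 4204 → -193
job_id=304: cpu < 20 OR runtime_s < 4204 → -161
job_id=305: cpu < 20 OR runtime_s < 4204 → -236
job_id=306: cpu < 20 OR runtime_s < 4204 → -148
job_id=307: cpu < 20 OR runtime_s < 4204 → -72
job_id=308: cpu < 11 AND mem_gb < 146 → 90

-84, 130, -208, -193, -161, -236, -148, -72, 90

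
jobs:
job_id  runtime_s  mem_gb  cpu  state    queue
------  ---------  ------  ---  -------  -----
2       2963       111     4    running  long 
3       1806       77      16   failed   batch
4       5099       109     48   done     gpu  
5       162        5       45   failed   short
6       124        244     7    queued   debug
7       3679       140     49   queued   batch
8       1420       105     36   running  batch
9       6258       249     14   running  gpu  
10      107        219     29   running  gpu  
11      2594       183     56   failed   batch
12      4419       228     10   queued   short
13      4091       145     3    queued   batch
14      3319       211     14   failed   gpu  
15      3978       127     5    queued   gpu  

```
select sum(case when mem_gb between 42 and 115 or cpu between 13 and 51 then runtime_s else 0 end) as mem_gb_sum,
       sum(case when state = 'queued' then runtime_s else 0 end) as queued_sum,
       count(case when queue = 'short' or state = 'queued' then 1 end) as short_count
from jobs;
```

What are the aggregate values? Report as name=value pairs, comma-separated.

mem_gb_sum=24813, queued_sum=16291, short_count=6

[mem_gb_sum: mem_gb between 42 and 115 or cpu between 13 and 51]
job_id=2: ✓ → 2963
job_id=3: ✓ → 1806
job_id=4: ✓ → 5099
job_id=5: ✓ → 162
job_id=6: ✗
job_id=7: ✓ → 3679
job_id=8: ✓ → 1420
job_id=9: ✓ → 6258
job_id=10: ✓ → 107
job_id=11: ✗
job_id=12: ✗
job_id=13: ✗
job_id=14: ✓ → 3319
job_id=15: ✗
mem_gb_sum = 2963 + 1806 + 5099 + 162 + 3679 + 1420 + 6258 + 107 + 3319 = 24813
—
[queued_sum: state = 'queued']
job_id=2: ✗
job_id=3: ✗
job_id=4: ✗
job_id=5: ✗
job_id=6: ✓ → 124
job_id=7: ✓ → 3679
job_id=8: ✗
job_id=9: ✗
job_id=10: ✗
job_id=11: ✗
job_id=12: ✓ → 4419
job_id=13: ✓ → 4091
job_id=14: ✗
job_id=15: ✓ → 3978
queued_sum = 124 + 3679 + 4419 + 4091 + 3978 = 16291
—
[short_count: queue = 'short' or state = 'queued']
job_id=2: ✗
job_id=3: ✗
job_id=4: ✗
job_id=5: ✓ → 1
job_id=6: ✓ → 1
job_id=7: ✓ → 1
job_id=8: ✗
job_id=9: ✗
job_id=10: ✗
job_id=11: ✗
job_id=12: ✓ → 1
job_id=13: ✓ → 1
job_id=14: ✗
job_id=15: ✓ → 1
short_count = COUNT(1, 1, 1, 1, 1, 1) = 6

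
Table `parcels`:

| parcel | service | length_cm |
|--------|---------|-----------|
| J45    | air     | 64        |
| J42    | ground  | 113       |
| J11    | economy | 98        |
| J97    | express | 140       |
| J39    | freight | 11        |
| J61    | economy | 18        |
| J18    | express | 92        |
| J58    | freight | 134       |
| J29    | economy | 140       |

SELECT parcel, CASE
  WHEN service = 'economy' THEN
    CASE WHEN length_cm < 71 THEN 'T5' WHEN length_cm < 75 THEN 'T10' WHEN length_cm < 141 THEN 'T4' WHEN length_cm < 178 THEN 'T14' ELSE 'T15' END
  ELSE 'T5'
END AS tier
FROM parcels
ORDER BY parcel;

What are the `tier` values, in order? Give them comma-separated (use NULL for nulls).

parcel=J11: service='economy' → inner[length_cm < 141] → T4
parcel=J18: service='express' → outer ELSE → T5
parcel=J29: service='economy' → inner[length_cm < 141] → T4
parcel=J39: service='freight' → outer ELSE → T5
parcel=J42: service='ground' → outer ELSE → T5
parcel=J45: service='air' → outer ELSE → T5
parcel=J58: service='freight' → outer ELSE → T5
parcel=J61: service='economy' → inner[length_cm < 71] → T5
parcel=J97: service='express' → outer ELSE → T5

T4, T5, T4, T5, T5, T5, T5, T5, T5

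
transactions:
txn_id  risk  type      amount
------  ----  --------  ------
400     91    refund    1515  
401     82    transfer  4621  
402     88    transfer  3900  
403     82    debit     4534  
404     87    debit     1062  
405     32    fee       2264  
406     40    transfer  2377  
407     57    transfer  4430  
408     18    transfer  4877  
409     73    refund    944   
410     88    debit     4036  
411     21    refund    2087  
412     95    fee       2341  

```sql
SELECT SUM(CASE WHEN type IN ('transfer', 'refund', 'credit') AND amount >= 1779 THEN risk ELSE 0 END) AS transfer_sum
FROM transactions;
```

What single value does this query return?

txn_id=400: ✗
txn_id=401: ✓ → 82
txn_id=402: ✓ → 88
txn_id=403: ✗
txn_id=404: ✗
txn_id=405: ✗
txn_id=406: ✓ → 40
txn_id=407: ✓ → 57
txn_id=408: ✓ → 18
txn_id=409: ✗
txn_id=410: ✗
txn_id=411: ✓ → 21
txn_id=412: ✗
transfer_sum = 82 + 88 + 40 + 57 + 18 + 21 = 306

306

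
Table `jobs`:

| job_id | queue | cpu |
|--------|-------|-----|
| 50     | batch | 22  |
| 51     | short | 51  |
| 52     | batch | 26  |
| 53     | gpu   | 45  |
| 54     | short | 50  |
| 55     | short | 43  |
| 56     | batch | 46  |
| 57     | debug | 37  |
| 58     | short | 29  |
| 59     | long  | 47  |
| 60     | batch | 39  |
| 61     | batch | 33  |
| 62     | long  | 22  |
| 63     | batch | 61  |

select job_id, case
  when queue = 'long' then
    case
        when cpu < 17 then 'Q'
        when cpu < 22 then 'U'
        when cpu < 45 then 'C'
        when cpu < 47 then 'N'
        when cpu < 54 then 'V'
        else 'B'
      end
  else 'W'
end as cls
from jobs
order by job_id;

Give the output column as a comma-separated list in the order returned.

W, W, W, W, W, W, W, W, W, V, W, W, C, W

job_id=50: queue='batch' → outer ELSE → W
job_id=51: queue='short' → outer ELSE → W
job_id=52: queue='batch' → outer ELSE → W
job_id=53: queue='gpu' → outer ELSE → W
job_id=54: queue='short' → outer ELSE → W
job_id=55: queue='short' → outer ELSE → W
job_id=56: queue='batch' → outer ELSE → W
job_id=57: queue='debug' → outer ELSE → W
job_id=58: queue='short' → outer ELSE → W
job_id=59: queue='long' → inner[cpu < 54] → V
job_id=60: queue='batch' → outer ELSE → W
job_id=61: queue='batch' → outer ELSE → W
job_id=62: queue='long' → inner[cpu < 45] → C
job_id=63: queue='batch' → outer ELSE → W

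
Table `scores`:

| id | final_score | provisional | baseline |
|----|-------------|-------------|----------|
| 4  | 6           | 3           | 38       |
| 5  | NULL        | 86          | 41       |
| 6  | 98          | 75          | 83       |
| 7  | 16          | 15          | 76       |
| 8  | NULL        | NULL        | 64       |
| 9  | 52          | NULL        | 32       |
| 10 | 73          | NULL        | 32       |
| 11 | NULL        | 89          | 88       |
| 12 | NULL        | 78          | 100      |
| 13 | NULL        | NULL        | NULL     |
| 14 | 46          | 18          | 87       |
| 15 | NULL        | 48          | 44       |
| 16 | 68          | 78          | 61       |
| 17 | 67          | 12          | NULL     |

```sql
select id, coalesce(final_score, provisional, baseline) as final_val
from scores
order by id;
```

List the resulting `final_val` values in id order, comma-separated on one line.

6, 86, 98, 16, 64, 52, 73, 89, 78, NULL, 46, 48, 68, 67

id=4: final_score=6 → 6
id=5: final_score=NULL, provisional=86 → 86
id=6: final_score=98 → 98
id=7: final_score=16 → 16
id=8: final_score=NULL, provisional=NULL, baseline=64 → 64
id=9: final_score=52 → 52
id=10: final_score=73 → 73
id=11: final_score=NULL, provisional=89 → 89
id=12: final_score=NULL, provisional=78 → 78
id=13: final_score=NULL, provisional=NULL, baseline=NULL (all NULL) → NULL
id=14: final_score=46 → 46
id=15: final_score=NULL, provisional=48 → 48
id=16: final_score=68 → 68
id=17: final_score=67 → 67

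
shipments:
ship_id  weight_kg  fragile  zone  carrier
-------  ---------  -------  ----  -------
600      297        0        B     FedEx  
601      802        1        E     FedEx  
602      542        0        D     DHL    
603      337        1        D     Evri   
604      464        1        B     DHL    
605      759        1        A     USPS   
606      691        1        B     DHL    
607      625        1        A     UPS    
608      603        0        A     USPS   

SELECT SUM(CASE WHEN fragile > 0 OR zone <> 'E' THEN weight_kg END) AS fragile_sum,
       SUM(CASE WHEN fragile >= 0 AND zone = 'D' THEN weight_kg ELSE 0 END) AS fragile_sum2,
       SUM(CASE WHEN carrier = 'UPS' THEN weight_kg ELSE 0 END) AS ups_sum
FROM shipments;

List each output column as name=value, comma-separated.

fragile_sum=5120, fragile_sum2=879, ups_sum=625

[fragile_sum: fragile > 0 OR zone <> 'E']
ship_id=600: ✓ → 297
ship_id=601: ✓ → 802
ship_id=602: ✓ → 542
ship_id=603: ✓ → 337
ship_id=604: ✓ → 464
ship_id=605: ✓ → 759
ship_id=606: ✓ → 691
ship_id=607: ✓ → 625
ship_id=608: ✓ → 603
fragile_sum = 297 + 802 + 542 + 337 + 464 + 759 + 691 + 625 + 603 = 5120
—
[fragile_sum2: fragile >= 0 AND zone = 'D']
ship_id=600: ✗
ship_id=601: ✗
ship_id=602: ✓ → 542
ship_id=603: ✓ → 337
ship_id=604: ✗
ship_id=605: ✗
ship_id=606: ✗
ship_id=607: ✗
ship_id=608: ✗
fragile_sum2 = 542 + 337 = 879
—
[ups_sum: carrier = 'UPS']
ship_id=600: ✗
ship_id=601: ✗
ship_id=602: ✗
ship_id=603: ✗
ship_id=604: ✗
ship_id=605: ✗
ship_id=606: ✗
ship_id=607: ✓ → 625
ship_id=608: ✗
ups_sum = 625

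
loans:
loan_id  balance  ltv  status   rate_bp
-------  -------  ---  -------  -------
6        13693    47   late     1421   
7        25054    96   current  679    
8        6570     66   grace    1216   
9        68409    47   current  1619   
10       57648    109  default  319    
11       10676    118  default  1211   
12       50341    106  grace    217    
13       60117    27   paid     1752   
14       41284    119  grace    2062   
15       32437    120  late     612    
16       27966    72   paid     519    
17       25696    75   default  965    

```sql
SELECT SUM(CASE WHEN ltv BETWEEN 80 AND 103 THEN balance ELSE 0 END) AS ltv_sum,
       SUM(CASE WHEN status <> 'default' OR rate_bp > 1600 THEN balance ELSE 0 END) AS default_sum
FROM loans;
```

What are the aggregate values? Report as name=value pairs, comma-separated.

[ltv_sum: ltv BETWEEN 80 AND 103]
loan_id=6: ✗
loan_id=7: ✓ → 25054
loan_id=8: ✗
loan_id=9: ✗
loan_id=10: ✗
loan_id=11: ✗
loan_id=12: ✗
loan_id=13: ✗
loan_id=14: ✗
loan_id=15: ✗
loan_id=16: ✗
loan_id=17: ✗
ltv_sum = 25054
—
[default_sum: status <> 'default' OR rate_bp > 1600]
loan_id=6: ✓ → 13693
loan_id=7: ✓ → 25054
loan_id=8: ✓ → 6570
loan_id=9: ✓ → 68409
loan_id=10: ✗
loan_id=11: ✗
loan_id=12: ✓ → 50341
loan_id=13: ✓ → 60117
loan_id=14: ✓ → 41284
loan_id=15: ✓ → 32437
loan_id=16: ✓ → 27966
loan_id=17: ✗
default_sum = 13693 + 25054 + 6570 + 68409 + 50341 + 60117 + 41284 + 32437 + 27966 = 325871

ltv_sum=25054, default_sum=325871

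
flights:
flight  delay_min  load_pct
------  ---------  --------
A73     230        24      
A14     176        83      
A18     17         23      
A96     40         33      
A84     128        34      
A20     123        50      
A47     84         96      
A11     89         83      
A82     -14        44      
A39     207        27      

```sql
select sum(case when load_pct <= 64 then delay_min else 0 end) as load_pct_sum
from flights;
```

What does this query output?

flight=A73: ✓ → 230
flight=A14: ✗
flight=A18: ✓ → 17
flight=A96: ✓ → 40
flight=A84: ✓ → 128
flight=A20: ✓ → 123
flight=A47: ✗
flight=A11: ✗
flight=A82: ✓ → -14
flight=A39: ✓ → 207
load_pct_sum = 230 + 17 + 40 + 128 + 123 + -14 + 207 = 731

731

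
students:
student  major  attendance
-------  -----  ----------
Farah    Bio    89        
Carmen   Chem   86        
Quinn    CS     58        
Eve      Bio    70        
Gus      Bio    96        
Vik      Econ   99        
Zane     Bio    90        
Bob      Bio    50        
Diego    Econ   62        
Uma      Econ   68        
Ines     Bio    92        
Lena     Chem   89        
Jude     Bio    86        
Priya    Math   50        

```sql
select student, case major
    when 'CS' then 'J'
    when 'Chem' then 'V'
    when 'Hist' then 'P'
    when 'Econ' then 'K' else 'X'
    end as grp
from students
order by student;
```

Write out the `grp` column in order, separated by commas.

X, V, K, X, X, X, X, X, V, X, J, K, K, X

student=Bob: ELSE → X
student=Carmen: major='Chem' → V
student=Diego: major='Econ' → K
student=Eve: ELSE → X
student=Farah: ELSE → X
student=Gus: ELSE → X
student=Ines: ELSE → X
student=Jude: ELSE → X
student=Lena: major='Chem' → V
student=Priya: ELSE → X
student=Quinn: major='CS' → J
student=Uma: major='Econ' → K
student=Vik: major='Econ' → K
student=Zane: ELSE → X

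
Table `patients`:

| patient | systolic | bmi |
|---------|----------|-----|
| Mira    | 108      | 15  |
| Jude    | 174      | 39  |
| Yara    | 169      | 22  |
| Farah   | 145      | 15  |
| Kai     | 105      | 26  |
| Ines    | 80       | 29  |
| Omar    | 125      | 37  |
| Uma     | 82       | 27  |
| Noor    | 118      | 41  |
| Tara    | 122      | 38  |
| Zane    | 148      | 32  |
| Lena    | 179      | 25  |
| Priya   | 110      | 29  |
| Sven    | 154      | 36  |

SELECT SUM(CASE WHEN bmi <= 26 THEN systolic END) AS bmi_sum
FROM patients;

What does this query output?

patient=Mira: ✓ → 108
patient=Jude: ✗
patient=Yara: ✓ → 169
patient=Farah: ✓ → 145
patient=Kai: ✓ → 105
patient=Ines: ✗
patient=Omar: ✗
patient=Uma: ✗
patient=Noor: ✗
patient=Tara: ✗
patient=Zane: ✗
patient=Lena: ✓ → 179
patient=Priya: ✗
patient=Sven: ✗
bmi_sum = 108 + 169 + 145 + 105 + 179 = 706

706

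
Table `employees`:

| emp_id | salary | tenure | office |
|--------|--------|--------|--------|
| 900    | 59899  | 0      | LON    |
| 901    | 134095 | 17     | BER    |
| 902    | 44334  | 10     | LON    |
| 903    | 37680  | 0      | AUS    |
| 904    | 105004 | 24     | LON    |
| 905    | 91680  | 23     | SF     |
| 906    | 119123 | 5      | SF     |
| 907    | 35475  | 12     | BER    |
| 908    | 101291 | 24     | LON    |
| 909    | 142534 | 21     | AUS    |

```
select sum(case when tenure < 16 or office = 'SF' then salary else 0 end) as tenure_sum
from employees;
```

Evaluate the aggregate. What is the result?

emp_id=900: ✓ → 59899
emp_id=901: ✗
emp_id=902: ✓ → 44334
emp_id=903: ✓ → 37680
emp_id=904: ✗
emp_id=905: ✓ → 91680
emp_id=906: ✓ → 119123
emp_id=907: ✓ → 35475
emp_id=908: ✗
emp_id=909: ✗
tenure_sum = 59899 + 44334 + 37680 + 91680 + 119123 + 35475 = 388191

388191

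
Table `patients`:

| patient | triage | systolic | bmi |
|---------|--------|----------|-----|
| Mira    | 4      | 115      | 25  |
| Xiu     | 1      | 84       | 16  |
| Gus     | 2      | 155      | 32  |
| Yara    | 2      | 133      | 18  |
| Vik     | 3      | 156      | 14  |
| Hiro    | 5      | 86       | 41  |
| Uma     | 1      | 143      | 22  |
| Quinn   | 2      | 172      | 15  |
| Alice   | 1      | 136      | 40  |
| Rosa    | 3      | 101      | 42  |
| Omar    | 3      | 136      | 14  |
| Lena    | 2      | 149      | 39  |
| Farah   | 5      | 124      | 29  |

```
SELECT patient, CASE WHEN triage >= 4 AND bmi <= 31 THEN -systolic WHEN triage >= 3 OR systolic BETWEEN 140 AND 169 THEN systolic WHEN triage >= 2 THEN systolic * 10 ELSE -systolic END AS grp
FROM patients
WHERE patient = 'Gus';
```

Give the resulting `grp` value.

155

patient = Gus: triage=2, systolic=155, bmi=32.
triage >= 4 AND bmi <= 31 → false
triage >= 3 OR systolic BETWEEN 140 AND 169 → true → 155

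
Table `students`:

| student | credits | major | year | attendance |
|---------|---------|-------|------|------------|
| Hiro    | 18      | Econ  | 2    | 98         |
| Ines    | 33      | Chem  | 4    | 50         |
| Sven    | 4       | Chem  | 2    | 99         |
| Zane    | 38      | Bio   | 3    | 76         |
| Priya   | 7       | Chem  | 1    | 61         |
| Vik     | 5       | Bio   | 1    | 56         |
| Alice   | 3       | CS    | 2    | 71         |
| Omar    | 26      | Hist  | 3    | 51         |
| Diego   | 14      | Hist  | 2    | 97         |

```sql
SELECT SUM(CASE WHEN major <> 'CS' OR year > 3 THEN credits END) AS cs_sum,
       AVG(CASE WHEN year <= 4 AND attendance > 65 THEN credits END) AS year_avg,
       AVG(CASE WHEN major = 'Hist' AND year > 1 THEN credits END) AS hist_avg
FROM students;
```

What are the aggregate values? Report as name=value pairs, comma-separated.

cs_sum=145, year_avg=15.4, hist_avg=20

[cs_sum: major <> 'CS' OR year > 3]
student=Hiro: ✓ → 18
student=Ines: ✓ → 33
student=Sven: ✓ → 4
student=Zane: ✓ → 38
student=Priya: ✓ → 7
student=Vik: ✓ → 5
student=Alice: ✗
student=Omar: ✓ → 26
student=Diego: ✓ → 14
cs_sum = 18 + 33 + 4 + 38 + 7 + 5 + 26 + 14 = 145
—
[year_avg: year <= 4 AND attendance > 65]
student=Hiro: ✓ → 18
student=Ines: ✗
student=Sven: ✓ → 4
student=Zane: ✓ → 38
student=Priya: ✗
student=Vik: ✗
student=Alice: ✓ → 3
student=Omar: ✗
student=Diego: ✓ → 14
year_avg = (18 + 4 + 38 + 3 + 14) / 5 = 15.4
—
[hist_avg: major = 'Hist' AND year > 1]
student=Hiro: ✗
student=Ines: ✗
student=Sven: ✗
student=Zane: ✗
student=Priya: ✗
student=Vik: ✗
student=Alice: ✗
student=Omar: ✓ → 26
student=Diego: ✓ → 14
hist_avg = (26 + 14) / 2 = 20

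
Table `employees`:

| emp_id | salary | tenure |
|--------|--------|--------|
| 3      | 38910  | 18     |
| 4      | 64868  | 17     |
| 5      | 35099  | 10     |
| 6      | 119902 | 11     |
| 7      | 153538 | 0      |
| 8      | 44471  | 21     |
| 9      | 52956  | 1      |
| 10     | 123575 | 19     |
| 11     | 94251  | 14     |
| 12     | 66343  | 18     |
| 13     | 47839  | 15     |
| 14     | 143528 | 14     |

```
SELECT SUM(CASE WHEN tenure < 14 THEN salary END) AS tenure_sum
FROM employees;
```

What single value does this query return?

361495

emp_id=3: ✗
emp_id=4: ✗
emp_id=5: ✓ → 35099
emp_id=6: ✓ → 119902
emp_id=7: ✓ → 153538
emp_id=8: ✗
emp_id=9: ✓ → 52956
emp_id=10: ✗
emp_id=11: ✗
emp_id=12: ✗
emp_id=13: ✗
emp_id=14: ✗
tenure_sum = 35099 + 119902 + 153538 + 52956 = 361495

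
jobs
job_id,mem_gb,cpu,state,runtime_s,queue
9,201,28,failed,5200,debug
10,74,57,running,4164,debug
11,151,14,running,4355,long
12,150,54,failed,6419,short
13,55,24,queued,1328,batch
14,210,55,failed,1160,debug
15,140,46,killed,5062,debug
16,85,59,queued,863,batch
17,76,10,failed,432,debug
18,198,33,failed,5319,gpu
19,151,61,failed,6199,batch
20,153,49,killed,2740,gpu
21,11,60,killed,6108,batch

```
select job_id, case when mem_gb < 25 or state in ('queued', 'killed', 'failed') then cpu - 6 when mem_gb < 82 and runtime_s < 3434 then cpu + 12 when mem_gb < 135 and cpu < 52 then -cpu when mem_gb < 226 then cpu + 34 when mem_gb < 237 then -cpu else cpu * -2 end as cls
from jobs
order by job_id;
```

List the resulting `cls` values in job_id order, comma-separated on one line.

22, 91, 48, 48, 18, 49, 40, 53, 4, 27, 55, 43, 54

job_id=9: mem_gb < 25 or state in ('queued', 'killed', 'failed') → 22
job_id=10: mem_gb < 226 → 91
job_id=11: mem_gb < 226 → 48
job_id=12: mem_gb < 25 or state in ('queued', 'killed', 'failed') → 48
job_id=13: mem_gb < 25 or state in ('queued', 'killed', 'failed') → 18
job_id=14: mem_gb < 25 or state in ('queued', 'killed', 'failed') → 49
job_id=15: mem_gb < 25 or state in ('queued', 'killed', 'failed') → 40
job_id=16: mem_gb < 25 or state in ('queued', 'killed', 'failed') → 53
job_id=17: mem_gb < 25 or state in ('queued', 'killed', 'failed') → 4
job_id=18: mem_gb < 25 or state in ('queued', 'killed', 'failed') → 27
job_id=19: mem_gb < 25 or state in ('queued', 'killed', 'failed') → 55
job_id=20: mem_gb < 25 or state in ('queued', 'killed', 'failed') → 43
job_id=21: mem_gb < 25 or state in ('queued', 'killed', 'failed') → 54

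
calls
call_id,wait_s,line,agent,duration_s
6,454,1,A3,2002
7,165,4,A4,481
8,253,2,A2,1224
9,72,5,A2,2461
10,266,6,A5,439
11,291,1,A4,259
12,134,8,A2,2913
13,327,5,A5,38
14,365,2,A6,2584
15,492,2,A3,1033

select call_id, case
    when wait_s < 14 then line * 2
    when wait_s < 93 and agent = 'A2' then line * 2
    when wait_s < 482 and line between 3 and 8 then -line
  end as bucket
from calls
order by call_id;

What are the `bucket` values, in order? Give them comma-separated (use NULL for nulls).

call_id=6: (no match → NULL) → NULL
call_id=7: wait_s < 482 and line between 3 and 8 → -4
call_id=8: (no match → NULL) → NULL
call_id=9: wait_s < 93 and agent = 'A2' → 10
call_id=10: wait_s < 482 and line between 3 and 8 → -6
call_id=11: (no match → NULL) → NULL
call_id=12: wait_s < 482 and line between 3 and 8 → -8
call_id=13: wait_s < 482 and line between 3 and 8 → -5
call_id=14: (no match → NULL) → NULL
call_id=15: (no match → NULL) → NULL

NULL, -4, NULL, 10, -6, NULL, -8, -5, NULL, NULL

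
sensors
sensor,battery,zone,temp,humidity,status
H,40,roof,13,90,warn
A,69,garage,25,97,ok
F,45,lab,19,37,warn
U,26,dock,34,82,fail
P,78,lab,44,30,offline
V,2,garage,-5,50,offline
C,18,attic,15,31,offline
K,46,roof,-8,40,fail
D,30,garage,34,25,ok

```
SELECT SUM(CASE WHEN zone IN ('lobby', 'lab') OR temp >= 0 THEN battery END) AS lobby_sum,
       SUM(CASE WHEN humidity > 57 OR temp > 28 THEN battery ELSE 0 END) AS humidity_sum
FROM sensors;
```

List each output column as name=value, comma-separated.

lobby_sum=306, humidity_sum=243

[lobby_sum: zone IN ('lobby', 'lab') OR temp >= 0]
sensor=H: ✓ → 40
sensor=A: ✓ → 69
sensor=F: ✓ → 45
sensor=U: ✓ → 26
sensor=P: ✓ → 78
sensor=V: ✗
sensor=C: ✓ → 18
sensor=K: ✗
sensor=D: ✓ → 30
lobby_sum = 40 + 69 + 45 + 26 + 78 + 18 + 30 = 306
—
[humidity_sum: humidity > 57 OR temp > 28]
sensor=H: ✓ → 40
sensor=A: ✓ → 69
sensor=F: ✗
sensor=U: ✓ → 26
sensor=P: ✓ → 78
sensor=V: ✗
sensor=C: ✗
sensor=K: ✗
sensor=D: ✓ → 30
humidity_sum = 40 + 69 + 26 + 78 + 30 = 243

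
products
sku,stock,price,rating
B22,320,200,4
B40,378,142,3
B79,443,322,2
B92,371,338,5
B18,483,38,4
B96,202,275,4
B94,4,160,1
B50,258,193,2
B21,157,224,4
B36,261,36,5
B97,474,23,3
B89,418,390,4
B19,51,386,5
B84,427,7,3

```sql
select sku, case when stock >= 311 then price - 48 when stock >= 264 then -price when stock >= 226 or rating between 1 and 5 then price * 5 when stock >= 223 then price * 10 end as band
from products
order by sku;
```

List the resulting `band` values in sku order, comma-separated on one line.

sku=B18: stock >= 311 → -10
sku=B19: stock >= 226 or rating between 1 and 5 → 1930
sku=B21: stock >= 226 or rating between 1 and 5 → 1120
sku=B22: stock >= 311 → 152
sku=B36: stock >= 226 or rating between 1 and 5 → 180
sku=B40: stock >= 311 → 94
sku=B50: stock >= 226 or rating between 1 and 5 → 965
sku=B79: stock >= 311 → 274
sku=B84: stock >= 311 → -41
sku=B89: stock >= 311 → 342
sku=B92: stock >= 311 → 290
sku=B94: stock >= 226 or rating between 1 and 5 → 800
sku=B96: stock >= 226 or rating between 1 and 5 → 1375
sku=B97: stock >= 311 → -25

-10, 1930, 1120, 152, 180, 94, 965, 274, -41, 342, 290, 800, 1375, -25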